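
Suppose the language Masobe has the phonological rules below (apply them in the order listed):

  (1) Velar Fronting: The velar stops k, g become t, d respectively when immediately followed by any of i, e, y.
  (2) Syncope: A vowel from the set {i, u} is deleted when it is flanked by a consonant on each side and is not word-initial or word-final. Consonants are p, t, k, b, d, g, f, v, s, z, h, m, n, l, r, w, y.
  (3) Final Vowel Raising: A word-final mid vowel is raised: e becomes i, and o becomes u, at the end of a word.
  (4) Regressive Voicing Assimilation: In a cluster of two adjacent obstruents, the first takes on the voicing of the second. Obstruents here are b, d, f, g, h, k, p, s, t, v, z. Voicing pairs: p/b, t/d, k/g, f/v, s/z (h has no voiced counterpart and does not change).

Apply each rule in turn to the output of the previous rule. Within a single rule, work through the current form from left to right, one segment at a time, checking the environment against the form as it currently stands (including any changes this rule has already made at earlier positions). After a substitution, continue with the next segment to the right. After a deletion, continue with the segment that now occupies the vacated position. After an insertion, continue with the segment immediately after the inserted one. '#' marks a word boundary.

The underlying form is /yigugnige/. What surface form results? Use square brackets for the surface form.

[yggndi]

(1) Velar Fronting: [yigugnige] → [yigugnide]
(2) Syncope: [yigugnide] → [yggnde]
(3) Final Vowel Raising: [yggnde] → [yggndi]
(4) Regressive Voicing Assimilation: no change — [yggndi]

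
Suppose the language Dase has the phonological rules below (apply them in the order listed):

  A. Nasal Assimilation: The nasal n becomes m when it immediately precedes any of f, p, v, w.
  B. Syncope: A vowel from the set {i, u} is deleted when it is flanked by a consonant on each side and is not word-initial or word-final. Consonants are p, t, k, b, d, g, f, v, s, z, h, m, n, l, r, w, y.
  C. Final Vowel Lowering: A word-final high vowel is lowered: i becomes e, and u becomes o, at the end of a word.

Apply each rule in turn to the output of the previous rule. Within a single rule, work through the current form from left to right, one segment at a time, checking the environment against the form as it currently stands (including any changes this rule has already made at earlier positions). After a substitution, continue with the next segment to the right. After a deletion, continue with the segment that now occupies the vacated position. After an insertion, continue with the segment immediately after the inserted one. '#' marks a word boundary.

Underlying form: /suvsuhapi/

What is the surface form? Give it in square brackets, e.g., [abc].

A Nasal Assimilation: no change — [suvsuhapi]
B Syncope: [suvsuhapi] → [svshapi]
C Final Vowel Lowering: [svshapi] → [svshape]

[svshape]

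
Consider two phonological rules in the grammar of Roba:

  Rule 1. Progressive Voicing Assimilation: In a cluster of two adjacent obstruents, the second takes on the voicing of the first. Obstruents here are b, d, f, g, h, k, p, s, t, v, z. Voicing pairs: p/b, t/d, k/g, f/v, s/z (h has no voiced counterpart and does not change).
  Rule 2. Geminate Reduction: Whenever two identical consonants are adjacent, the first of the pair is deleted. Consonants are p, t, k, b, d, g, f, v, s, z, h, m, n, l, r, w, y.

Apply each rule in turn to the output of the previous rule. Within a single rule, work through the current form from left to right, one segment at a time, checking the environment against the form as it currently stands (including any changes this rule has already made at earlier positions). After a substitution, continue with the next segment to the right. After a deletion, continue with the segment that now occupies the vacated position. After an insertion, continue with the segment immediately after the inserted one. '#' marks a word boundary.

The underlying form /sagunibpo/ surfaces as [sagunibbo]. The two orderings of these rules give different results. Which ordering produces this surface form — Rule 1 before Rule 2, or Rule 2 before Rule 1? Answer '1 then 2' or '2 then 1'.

2 then 1

Order 1 then 2:
  1 Progressive Voicing Assimilation: [sagunibpo] → [sagunibbo]
  2 Geminate Reduction: [sagunibbo] → [sagunibo]
  result: [sagunibo]
Order 2 then 1:
  2 Geminate Reduction: no change — [sagunibpo]
  1 Progressive Voicing Assimilation: [sagunibpo] → [sagunibbo]
  result: [sagunibbo]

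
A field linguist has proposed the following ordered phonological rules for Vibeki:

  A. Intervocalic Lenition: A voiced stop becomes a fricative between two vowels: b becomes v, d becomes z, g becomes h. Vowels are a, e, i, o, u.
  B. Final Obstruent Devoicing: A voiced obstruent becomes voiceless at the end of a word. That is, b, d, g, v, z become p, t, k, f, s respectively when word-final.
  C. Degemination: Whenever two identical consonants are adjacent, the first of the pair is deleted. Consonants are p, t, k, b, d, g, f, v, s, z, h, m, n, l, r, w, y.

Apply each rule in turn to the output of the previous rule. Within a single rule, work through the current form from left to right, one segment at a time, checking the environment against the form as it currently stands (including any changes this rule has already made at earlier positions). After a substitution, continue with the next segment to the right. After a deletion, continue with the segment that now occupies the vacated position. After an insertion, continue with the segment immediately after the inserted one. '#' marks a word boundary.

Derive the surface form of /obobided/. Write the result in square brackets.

A Intervocalic Lenition: [obobided] → [ovovized]
B Final Obstruent Devoicing: [ovovized] → [ovovizet]
C Degemination: no change — [ovovizet]

[ovovizet]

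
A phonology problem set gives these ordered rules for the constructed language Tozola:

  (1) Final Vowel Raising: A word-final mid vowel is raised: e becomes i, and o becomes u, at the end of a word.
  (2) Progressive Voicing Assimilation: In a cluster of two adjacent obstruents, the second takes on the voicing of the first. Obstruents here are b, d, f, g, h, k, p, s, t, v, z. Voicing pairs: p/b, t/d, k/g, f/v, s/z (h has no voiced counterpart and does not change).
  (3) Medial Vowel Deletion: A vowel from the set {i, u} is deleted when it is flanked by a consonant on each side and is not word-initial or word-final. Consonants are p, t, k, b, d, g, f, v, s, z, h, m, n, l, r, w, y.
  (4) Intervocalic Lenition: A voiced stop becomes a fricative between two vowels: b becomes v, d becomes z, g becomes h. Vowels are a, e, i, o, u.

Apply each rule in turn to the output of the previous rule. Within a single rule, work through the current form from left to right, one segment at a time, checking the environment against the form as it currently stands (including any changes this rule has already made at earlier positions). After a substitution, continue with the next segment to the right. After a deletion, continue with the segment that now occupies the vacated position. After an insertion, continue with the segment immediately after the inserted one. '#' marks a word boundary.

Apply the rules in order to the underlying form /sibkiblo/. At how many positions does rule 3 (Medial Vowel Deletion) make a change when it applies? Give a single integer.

(1) Final Vowel Raising: [sibkiblo] → [sibkiblu]
(2) Progressive Voicing Assimilation: [sibkiblu] → [sibgiblu]
(3) Medial Vowel Deletion: [sibgiblu] → [sbgblu]
(4) Intervocalic Lenition: no change — [sbgblu]
Rule 3 changed 2 position(s).

2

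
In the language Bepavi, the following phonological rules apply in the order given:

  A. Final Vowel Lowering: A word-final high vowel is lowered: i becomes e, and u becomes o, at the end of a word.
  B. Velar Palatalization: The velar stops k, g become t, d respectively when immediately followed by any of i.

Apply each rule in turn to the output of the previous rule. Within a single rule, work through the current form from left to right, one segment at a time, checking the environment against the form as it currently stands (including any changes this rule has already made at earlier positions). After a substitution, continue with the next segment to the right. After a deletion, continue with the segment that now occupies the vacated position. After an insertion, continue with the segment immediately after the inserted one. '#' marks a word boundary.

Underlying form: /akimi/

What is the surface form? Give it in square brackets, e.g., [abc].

[atime]

A Final Vowel Lowering: [akimi] → [akime]
B Velar Palatalization: [akime] → [atime]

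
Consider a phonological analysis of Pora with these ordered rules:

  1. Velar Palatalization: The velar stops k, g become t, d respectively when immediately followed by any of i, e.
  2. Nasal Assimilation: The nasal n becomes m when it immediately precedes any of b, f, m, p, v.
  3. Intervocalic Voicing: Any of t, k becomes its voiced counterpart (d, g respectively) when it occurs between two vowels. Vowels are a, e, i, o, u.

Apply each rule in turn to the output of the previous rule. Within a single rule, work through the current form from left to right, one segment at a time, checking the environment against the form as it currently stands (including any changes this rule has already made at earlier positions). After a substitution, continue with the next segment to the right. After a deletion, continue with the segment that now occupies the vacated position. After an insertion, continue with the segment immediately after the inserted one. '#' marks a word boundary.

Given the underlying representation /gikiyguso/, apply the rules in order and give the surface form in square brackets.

1 Velar Palatalization: [gikiyguso] → [ditiyguso]
2 Nasal Assimilation: no change — [ditiyguso]
3 Intervocalic Voicing: [ditiyguso] → [didiyguso]

[didiyguso]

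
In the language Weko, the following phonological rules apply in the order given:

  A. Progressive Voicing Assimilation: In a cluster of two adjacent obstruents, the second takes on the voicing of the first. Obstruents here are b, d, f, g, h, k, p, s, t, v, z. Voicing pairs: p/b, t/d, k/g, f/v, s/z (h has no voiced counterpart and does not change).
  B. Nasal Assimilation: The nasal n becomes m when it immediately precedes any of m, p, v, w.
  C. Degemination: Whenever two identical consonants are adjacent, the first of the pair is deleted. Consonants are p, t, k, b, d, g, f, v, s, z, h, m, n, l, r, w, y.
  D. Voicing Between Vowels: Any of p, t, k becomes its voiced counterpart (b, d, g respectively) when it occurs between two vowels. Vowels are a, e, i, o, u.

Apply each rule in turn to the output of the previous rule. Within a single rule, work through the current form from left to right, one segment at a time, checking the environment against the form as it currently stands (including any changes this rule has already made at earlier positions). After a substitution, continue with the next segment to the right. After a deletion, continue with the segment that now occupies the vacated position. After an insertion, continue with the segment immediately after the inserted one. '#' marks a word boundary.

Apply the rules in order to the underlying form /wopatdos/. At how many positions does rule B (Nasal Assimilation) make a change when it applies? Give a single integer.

0

A Progressive Voicing Assimilation: [wopatdos] → [wopattos]
B Nasal Assimilation: no change — [wopattos]
C Degemination: [wopattos] → [wopatos]
D Voicing Between Vowels: [wopatos] → [wobados]
Rule B changed 0 position(s).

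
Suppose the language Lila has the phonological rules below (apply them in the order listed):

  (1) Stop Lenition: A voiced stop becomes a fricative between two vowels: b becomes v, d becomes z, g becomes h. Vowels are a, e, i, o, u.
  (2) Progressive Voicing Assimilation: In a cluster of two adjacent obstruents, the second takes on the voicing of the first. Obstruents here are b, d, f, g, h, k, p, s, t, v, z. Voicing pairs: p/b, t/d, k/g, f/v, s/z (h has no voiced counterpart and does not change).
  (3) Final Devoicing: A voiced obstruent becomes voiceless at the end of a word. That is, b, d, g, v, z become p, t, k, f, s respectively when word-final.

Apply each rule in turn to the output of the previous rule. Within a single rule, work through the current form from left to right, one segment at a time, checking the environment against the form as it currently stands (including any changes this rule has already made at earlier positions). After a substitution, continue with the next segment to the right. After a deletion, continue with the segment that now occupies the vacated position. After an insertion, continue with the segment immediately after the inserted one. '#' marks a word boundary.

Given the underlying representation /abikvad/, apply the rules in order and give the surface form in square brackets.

[avikfat]

(1) Stop Lenition: [abikvad] → [avikvad]
(2) Progressive Voicing Assimilation: [avikvad] → [avikfad]
(3) Final Devoicing: [avikfad] → [avikfat]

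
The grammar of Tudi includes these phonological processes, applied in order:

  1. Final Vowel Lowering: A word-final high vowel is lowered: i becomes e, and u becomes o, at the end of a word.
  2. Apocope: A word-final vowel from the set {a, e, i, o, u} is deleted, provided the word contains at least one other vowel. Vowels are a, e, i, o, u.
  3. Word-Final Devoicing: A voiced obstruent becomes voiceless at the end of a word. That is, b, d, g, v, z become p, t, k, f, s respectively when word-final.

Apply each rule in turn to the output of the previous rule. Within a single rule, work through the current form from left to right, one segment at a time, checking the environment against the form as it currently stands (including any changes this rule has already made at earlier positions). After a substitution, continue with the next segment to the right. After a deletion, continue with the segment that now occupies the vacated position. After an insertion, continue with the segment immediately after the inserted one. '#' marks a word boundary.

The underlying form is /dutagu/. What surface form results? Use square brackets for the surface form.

1 Final Vowel Lowering: [dutagu] → [dutago]
2 Apocope: [dutago] → [dutag]
3 Word-Final Devoicing: [dutag] → [dutak]

[dutak]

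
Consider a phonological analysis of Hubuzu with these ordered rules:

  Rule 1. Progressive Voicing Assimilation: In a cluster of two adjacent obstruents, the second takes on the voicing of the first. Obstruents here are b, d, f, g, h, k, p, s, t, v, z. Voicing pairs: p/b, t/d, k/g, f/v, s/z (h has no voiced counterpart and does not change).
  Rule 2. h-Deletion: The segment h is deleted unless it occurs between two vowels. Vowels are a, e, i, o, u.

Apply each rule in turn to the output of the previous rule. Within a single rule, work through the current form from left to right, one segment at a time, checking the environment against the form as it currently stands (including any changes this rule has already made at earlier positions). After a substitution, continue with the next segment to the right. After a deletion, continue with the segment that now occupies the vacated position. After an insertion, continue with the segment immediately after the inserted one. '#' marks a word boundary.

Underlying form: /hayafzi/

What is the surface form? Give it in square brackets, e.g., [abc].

[ayafsi]

Rule 1 Progressive Voicing Assimilation: [hayafzi] → [hayafsi]
Rule 2 h-Deletion: [hayafsi] → [ayafsi]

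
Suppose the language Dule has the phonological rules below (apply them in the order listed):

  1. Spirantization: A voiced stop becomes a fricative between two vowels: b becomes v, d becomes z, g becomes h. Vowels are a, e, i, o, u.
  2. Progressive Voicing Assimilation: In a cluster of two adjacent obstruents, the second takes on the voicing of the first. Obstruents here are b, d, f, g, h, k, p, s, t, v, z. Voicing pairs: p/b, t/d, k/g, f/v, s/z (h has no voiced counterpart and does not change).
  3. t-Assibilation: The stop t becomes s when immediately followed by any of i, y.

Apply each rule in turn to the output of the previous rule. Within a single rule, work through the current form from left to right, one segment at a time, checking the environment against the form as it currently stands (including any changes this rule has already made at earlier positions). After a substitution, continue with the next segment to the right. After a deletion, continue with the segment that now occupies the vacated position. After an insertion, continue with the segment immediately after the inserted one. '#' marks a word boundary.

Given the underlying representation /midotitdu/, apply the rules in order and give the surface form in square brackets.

1 Spirantization: [midotitdu] → [mizotitdu]
2 Progressive Voicing Assimilation: [mizotitdu] → [mizotittu]
3 t-Assibilation: [mizotittu] → [mizosittu]

[mizosittu]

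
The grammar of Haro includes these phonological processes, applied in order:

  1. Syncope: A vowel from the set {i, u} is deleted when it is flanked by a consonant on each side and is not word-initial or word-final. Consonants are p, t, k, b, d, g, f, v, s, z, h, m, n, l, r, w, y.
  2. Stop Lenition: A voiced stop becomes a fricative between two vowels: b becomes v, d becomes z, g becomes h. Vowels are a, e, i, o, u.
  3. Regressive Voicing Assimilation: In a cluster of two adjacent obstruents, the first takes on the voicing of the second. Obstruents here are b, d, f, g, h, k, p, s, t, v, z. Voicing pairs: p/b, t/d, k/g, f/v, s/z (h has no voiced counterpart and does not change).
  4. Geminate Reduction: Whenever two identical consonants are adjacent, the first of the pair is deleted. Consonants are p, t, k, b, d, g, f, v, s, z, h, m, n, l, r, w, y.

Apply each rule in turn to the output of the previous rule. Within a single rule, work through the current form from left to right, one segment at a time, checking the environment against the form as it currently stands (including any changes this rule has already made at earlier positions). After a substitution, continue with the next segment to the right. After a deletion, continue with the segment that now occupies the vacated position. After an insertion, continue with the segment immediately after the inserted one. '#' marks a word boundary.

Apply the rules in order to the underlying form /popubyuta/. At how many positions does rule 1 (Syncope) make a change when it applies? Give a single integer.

1 Syncope: [popubyuta] → [popbyta]
2 Stop Lenition: no change — [popbyta]
3 Regressive Voicing Assimilation: [popbyta] → [pobbyta]
4 Geminate Reduction: [pobbyta] → [pobyta]
Rule 1 changed 2 position(s).

2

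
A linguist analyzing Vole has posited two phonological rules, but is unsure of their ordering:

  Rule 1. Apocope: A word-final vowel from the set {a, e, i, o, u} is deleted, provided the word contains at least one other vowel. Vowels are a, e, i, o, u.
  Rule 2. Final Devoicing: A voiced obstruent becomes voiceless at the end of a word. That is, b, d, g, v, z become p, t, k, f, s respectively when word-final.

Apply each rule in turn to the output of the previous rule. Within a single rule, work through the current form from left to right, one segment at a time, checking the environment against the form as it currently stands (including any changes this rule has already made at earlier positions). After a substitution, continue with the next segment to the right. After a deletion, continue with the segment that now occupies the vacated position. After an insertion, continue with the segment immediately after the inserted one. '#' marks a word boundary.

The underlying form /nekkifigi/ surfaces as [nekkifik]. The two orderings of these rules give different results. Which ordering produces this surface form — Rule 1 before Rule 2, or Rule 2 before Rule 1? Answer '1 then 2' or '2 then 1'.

1 then 2

Order 1 then 2:
  1 Apocope: [nekkifigi] → [nekkifig]
  2 Final Devoicing: [nekkifig] → [nekkifik]
  result: [nekkifik]
Order 2 then 1:
  2 Final Devoicing: no change — [nekkifigi]
  1 Apocope: [nekkifigi] → [nekkifig]
  result: [nekkifig]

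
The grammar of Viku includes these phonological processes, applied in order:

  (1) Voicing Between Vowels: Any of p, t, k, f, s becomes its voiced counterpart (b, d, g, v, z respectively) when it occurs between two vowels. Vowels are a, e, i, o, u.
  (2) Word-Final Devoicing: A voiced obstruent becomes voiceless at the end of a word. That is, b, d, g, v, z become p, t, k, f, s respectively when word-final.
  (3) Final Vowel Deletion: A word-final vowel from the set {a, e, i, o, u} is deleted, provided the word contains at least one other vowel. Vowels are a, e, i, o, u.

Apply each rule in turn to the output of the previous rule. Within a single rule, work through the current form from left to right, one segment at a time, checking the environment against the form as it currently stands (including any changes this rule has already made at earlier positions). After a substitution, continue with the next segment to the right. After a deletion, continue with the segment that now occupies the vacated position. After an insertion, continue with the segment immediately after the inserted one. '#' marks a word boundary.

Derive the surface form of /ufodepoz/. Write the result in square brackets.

(1) Voicing Between Vowels: [ufodepoz] → [uvodeboz]
(2) Word-Final Devoicing: [uvodeboz] → [uvodebos]
(3) Final Vowel Deletion: no change — [uvodebos]

[uvodebos]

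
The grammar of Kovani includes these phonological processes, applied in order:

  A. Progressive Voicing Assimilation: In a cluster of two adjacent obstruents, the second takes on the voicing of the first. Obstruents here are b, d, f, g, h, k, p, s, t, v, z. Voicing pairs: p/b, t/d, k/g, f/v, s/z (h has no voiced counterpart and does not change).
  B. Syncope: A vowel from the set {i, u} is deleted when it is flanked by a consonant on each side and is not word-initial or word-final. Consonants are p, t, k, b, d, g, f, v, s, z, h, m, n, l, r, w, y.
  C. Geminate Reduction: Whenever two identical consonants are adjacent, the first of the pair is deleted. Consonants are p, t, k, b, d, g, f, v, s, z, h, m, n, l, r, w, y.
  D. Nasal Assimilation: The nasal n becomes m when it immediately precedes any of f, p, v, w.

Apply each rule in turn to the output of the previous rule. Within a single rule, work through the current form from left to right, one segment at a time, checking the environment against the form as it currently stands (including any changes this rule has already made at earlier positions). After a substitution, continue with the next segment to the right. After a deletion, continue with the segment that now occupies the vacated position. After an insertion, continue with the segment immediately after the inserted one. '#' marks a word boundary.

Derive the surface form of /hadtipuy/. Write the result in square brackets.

[hadpy]

A Progressive Voicing Assimilation: [hadtipuy] → [haddipuy]
B Syncope: [haddipuy] → [haddpy]
C Geminate Reduction: [haddpy] → [hadpy]
D Nasal Assimilation: no change — [hadpy]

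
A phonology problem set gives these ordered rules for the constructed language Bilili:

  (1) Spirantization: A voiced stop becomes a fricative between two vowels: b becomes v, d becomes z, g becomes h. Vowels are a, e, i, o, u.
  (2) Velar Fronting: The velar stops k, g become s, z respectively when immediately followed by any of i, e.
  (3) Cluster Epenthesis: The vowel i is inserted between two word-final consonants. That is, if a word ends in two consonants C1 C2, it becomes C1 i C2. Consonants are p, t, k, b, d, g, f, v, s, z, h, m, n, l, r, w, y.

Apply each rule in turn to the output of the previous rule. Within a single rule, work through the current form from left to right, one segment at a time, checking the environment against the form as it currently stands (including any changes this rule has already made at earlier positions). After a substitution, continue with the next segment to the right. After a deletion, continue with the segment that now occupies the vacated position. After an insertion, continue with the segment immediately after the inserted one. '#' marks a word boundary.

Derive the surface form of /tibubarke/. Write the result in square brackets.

[tivuvarse]

(1) Spirantization: [tibubarke] → [tivuvarke]
(2) Velar Fronting: [tivuvarke] → [tivuvarse]
(3) Cluster Epenthesis: no change — [tivuvarse]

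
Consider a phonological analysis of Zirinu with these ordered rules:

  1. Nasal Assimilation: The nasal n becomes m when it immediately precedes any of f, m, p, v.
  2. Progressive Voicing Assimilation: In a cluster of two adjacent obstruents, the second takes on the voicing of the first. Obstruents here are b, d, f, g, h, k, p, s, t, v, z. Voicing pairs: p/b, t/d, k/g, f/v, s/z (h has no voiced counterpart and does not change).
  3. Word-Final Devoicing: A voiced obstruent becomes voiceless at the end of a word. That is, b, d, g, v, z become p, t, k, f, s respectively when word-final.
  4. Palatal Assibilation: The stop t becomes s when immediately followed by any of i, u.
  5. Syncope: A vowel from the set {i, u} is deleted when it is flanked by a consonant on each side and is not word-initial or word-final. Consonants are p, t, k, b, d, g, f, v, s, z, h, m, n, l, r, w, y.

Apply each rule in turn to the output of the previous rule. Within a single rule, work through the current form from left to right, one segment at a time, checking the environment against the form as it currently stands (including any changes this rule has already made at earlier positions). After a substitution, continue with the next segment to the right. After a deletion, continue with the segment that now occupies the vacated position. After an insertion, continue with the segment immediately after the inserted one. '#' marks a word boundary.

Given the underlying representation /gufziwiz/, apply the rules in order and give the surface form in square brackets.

1 Nasal Assimilation: no change — [gufziwiz]
2 Progressive Voicing Assimilation: [gufziwiz] → [gufsiwiz]
3 Word-Final Devoicing: [gufsiwiz] → [gufsiwis]
4 Palatal Assibilation: no change — [gufsiwis]
5 Syncope: [gufsiwis] → [gfsws]

[gfsws]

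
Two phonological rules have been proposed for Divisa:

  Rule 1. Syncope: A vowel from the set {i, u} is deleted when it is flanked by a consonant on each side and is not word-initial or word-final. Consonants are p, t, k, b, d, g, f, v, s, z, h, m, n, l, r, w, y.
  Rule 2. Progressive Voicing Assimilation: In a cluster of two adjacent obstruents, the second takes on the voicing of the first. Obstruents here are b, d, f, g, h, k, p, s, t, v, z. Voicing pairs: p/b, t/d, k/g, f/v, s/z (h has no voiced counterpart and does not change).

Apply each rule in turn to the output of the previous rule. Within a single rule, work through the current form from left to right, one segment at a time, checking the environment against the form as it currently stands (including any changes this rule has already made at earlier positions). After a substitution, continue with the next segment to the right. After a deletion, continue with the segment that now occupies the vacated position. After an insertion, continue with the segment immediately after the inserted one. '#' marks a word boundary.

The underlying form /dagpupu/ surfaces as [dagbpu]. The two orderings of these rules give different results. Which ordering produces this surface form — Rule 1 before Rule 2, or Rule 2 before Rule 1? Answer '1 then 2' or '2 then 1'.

Order 1 then 2:
  1 Syncope: [dagpupu] → [dagppu]
  2 Progressive Voicing Assimilation: [dagppu] → [dagbbu]
  result: [dagbbu]
Order 2 then 1:
  2 Progressive Voicing Assimilation: [dagpupu] → [dagbupu]
  1 Syncope: [dagbupu] → [dagbpu]
  result: [dagbpu]

2 then 1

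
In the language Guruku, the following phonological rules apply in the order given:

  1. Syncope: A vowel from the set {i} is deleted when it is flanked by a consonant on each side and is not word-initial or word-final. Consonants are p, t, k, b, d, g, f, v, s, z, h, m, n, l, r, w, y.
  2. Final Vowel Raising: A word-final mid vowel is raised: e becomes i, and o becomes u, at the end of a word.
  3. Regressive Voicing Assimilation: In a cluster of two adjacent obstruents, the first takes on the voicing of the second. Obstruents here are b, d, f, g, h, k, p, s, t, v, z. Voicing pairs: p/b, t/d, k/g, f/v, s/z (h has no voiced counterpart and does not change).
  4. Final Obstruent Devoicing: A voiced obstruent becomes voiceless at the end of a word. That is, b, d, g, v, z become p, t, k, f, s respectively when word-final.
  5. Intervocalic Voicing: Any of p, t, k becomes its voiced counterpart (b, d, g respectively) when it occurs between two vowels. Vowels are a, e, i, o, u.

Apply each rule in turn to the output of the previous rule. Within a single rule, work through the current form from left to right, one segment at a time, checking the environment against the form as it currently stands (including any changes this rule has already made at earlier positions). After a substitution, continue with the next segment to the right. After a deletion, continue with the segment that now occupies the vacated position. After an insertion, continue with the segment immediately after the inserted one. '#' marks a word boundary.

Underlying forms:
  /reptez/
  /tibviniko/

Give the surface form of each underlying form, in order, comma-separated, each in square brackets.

/reptez/:
  1 Syncope: no change — [reptez]
  2 Final Vowel Raising: no change — [reptez]
  3 Regressive Voicing Assimilation: no change — [reptez]
  4 Final Obstruent Devoicing: [reptez] → [reptes]
  5 Intervocalic Voicing: no change — [reptes]
/tibviniko/:
  1 Syncope: [tibviniko] → [tbvnko]
  2 Final Vowel Raising: [tbvnko] → [tbvnku]
  3 Regressive Voicing Assimilation: [tbvnku] → [dbvnku]
  4 Final Obstruent Devoicing: no change — [dbvnku]
  5 Intervocalic Voicing: no change — [dbvnku]

[reptes], [dbvnku]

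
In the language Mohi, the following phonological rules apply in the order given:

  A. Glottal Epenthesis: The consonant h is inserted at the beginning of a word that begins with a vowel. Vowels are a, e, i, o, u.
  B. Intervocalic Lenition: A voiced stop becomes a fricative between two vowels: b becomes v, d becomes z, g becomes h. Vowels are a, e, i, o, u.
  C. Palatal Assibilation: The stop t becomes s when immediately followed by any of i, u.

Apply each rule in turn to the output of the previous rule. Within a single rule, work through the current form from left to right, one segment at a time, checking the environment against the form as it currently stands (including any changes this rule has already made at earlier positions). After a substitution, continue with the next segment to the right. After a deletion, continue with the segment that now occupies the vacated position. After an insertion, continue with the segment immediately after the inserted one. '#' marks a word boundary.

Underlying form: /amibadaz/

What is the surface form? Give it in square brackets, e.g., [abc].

[hamivazaz]

A Glottal Epenthesis: [amibadaz] → [hamibadaz]
B Intervocalic Lenition: [hamibadaz] → [hamivazaz]
C Palatal Assibilation: no change — [hamivazaz]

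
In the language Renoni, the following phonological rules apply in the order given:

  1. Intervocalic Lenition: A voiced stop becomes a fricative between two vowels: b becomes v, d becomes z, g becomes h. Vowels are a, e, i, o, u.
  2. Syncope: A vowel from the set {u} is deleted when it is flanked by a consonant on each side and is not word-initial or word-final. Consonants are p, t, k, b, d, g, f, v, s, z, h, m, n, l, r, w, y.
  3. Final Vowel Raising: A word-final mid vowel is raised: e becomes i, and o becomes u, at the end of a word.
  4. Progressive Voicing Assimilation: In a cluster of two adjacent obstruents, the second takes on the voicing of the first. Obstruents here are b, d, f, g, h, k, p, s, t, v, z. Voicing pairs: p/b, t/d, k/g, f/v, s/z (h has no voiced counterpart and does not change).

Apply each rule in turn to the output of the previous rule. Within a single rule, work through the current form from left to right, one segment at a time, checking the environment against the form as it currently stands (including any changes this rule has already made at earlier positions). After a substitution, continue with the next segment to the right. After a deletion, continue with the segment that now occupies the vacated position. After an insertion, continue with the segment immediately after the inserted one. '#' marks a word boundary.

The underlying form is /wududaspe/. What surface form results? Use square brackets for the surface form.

1 Intervocalic Lenition: [wududaspe] → [wuzuzaspe]
2 Syncope: [wuzuzaspe] → [wzzaspe]
3 Final Vowel Raising: [wzzaspe] → [wzzaspi]
4 Progressive Voicing Assimilation: no change — [wzzaspi]

[wzzaspi]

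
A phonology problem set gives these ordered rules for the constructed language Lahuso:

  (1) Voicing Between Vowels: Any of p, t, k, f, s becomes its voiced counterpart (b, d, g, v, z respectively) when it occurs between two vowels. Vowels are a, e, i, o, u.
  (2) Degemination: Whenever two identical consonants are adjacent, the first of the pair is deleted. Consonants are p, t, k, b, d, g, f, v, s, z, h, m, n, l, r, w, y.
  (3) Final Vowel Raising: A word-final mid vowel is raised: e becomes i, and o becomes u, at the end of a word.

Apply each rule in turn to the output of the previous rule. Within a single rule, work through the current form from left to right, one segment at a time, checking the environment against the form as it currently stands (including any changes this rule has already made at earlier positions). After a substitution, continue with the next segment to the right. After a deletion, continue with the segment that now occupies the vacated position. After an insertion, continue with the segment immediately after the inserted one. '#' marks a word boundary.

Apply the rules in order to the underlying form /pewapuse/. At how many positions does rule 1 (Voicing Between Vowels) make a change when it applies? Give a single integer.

2

(1) Voicing Between Vowels: [pewapuse] → [pewabuze]
(2) Degemination: no change — [pewabuze]
(3) Final Vowel Raising: [pewabuze] → [pewabuzi]
Rule 1 changed 2 position(s).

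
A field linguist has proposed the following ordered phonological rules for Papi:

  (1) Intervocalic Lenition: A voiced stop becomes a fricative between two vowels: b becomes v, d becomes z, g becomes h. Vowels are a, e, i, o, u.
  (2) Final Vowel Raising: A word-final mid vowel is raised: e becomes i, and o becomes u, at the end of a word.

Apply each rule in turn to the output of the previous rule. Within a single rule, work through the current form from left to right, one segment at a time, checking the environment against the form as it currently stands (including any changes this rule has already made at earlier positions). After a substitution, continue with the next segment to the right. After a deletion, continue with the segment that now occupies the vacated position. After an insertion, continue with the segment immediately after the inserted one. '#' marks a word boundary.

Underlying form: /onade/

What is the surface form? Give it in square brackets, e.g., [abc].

(1) Intervocalic Lenition: [onade] → [onaze]
(2) Final Vowel Raising: [onaze] → [onazi]

[onazi]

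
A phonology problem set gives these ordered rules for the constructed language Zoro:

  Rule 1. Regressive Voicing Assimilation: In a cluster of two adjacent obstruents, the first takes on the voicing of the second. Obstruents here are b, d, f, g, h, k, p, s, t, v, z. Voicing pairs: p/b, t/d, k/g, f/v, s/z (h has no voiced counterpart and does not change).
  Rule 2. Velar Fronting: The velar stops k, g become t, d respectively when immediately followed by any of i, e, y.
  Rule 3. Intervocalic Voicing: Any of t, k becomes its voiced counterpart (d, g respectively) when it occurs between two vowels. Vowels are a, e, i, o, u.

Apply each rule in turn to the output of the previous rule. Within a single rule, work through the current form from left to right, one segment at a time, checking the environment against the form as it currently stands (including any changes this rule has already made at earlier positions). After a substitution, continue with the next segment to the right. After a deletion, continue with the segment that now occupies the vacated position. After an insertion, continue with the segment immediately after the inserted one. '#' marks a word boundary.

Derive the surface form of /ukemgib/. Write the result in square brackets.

Rule 1 Regressive Voicing Assimilation: no change — [ukemgib]
Rule 2 Velar Fronting: [ukemgib] → [utemdib]
Rule 3 Intervocalic Voicing: [utemdib] → [udemdib]

[udemdib]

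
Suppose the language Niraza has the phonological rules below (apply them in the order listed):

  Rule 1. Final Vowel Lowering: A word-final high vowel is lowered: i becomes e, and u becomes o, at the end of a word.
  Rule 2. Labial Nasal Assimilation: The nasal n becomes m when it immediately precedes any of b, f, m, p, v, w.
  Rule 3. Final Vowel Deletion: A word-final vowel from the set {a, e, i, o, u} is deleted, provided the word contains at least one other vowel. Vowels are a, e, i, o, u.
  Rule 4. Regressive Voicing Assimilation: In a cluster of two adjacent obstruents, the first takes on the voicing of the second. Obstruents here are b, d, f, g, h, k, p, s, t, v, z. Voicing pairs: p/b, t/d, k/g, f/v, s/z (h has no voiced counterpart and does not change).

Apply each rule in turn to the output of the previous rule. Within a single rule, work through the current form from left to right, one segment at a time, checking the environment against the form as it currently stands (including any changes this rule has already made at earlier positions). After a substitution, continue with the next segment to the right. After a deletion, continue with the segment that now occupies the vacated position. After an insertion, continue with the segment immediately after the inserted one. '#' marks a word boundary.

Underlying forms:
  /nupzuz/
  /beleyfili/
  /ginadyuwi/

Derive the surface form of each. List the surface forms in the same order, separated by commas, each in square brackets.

/nupzuz/:
  Rule 1 Final Vowel Lowering: no change — [nupzuz]
  Rule 2 Labial Nasal Assimilation: no change — [nupzuz]
  Rule 3 Final Vowel Deletion: no change — [nupzuz]
  Rule 4 Regressive Voicing Assimilation: [nupzuz] → [nubzuz]
/beleyfili/:
  Rule 1 Final Vowel Lowering: [beleyfili] → [beleyfile]
  Rule 2 Labial Nasal Assimilation: no change — [beleyfile]
  Rule 3 Final Vowel Deletion: [beleyfile] → [beleyfil]
  Rule 4 Regressive Voicing Assimilation: no change — [beleyfil]
/ginadyuwi/:
  Rule 1 Final Vowel Lowering: [ginadyuwi] → [ginadyuwe]
  Rule 2 Labial Nasal Assimilation: no change — [ginadyuwe]
  Rule 3 Final Vowel Deletion: [ginadyuwe] → [ginadyuw]
  Rule 4 Regressive Voicing Assimilation: no change — [ginadyuw]

[nubzuz], [beleyfil], [ginadyuw]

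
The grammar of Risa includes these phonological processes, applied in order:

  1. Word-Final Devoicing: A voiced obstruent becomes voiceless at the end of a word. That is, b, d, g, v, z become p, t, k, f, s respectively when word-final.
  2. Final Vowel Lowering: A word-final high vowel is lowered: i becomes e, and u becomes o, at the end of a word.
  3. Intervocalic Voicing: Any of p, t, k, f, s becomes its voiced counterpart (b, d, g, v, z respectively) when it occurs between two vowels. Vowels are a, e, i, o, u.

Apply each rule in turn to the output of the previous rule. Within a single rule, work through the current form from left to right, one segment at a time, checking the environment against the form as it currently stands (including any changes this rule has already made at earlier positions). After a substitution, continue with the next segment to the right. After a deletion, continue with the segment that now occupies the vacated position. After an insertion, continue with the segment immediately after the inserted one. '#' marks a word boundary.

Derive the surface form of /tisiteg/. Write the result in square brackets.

1 Word-Final Devoicing: [tisiteg] → [tisitek]
2 Final Vowel Lowering: no change — [tisitek]
3 Intervocalic Voicing: [tisitek] → [tizidek]

[tizidek]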